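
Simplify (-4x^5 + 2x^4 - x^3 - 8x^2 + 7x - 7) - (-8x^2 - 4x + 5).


Distribute the minus sign:
  (-4x^5 + 2x^4 - x^3 - 8x^2 + 7x - 7)
- (-8x^2 - 4x + 5)
Negate second polynomial: 8x^2 + 4x - 5
Add: -4x^5 + 2x^4 - x^3 + 11x - 12


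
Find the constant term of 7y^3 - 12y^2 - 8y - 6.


Read off the constant term: -6


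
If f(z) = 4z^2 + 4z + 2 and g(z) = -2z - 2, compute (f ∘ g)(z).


Substitute g(z) into f:
f(g(z)) = 4*(-2z - 2)^2 + 4*(-2z - 2) + 2
(-2z - 2)^2 = 4z^2 + 8z + 4
Expand and combine: 16z^2 + 24z + 10


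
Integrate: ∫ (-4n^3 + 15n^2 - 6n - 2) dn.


Reverse power rule on each term:
  ∫ -4n^3 dn = -n^4
  ∫ 15n^2 dn = 5n^3
  ∫ -6n dn = -3n^2
  ∫ -2 dn = -2n
F(n) = -n^4 + 5n^3 - 3n^2 - 2n + C


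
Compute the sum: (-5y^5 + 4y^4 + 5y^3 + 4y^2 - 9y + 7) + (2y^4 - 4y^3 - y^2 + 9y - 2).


Align terms by degree and add:
  -5y^5 + 4y^4 + 5y^3 + 4y^2 - 9y + 7
+ 2y^4 - 4y^3 - y^2 + 9y - 2
= -5y^5 + 6y^4 + y^3 + 3y^2 + 5


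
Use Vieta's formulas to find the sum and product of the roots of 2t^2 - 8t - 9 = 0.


For at^2+bt+c=0: sum = -b/a, product = c/a.
a=2, b=-8, c=-9
Sum = -(-8)/2 = 4
Product = (-9)/2 = -9/2


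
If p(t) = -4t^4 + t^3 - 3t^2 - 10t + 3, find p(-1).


Using direct substitution:
  -4 * (-1)^4 = -4
  1 * (-1)^3 = -1
  -3 * (-1)^2 = -3
  -10 * (-1)^1 = 10
  constant: 3
Sum = -4 - 1 - 3 + 10 + 3 = 5


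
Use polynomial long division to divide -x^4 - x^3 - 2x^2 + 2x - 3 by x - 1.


(-x^4 - x^3 - 2x^2 + 2x - 3) / (x - 1)
Step 1: -x^3 * (x - 1) = -x^4 + x^3; subtract.
Step 2: -2x^2 * (x - 1) = -2x^3 + 2x^2; subtract.
Step 3: -4x * (x - 1) = -4x^2 + 4x; subtract.
Step 4: -2 * (x - 1) = -2x + 2; subtract.
Quotient: -x^3 - 2x^2 - 4x - 2, Remainder: -5


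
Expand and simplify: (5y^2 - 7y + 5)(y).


Distribute each term of the first polynomial:
  (5y^2)(y) = 5y^3
  (-7y)(y) = -7y^2
  (5)(y) = 5y
Sum: 5y^3 - 7y^2 + 5y


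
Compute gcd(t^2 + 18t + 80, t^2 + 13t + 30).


Factor each:
  t^2 + 18t + 80 = (t + 10)(t + 8)
  t^2 + 13t + 30 = (t + 10)(t + 3)
Common monic factor: t + 10


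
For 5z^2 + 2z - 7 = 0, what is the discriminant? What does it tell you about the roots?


D = b^2 - 4ac = (2)^2 - 4(5)(-7) = 4 + 140 = 144
Since D > 0: two distinct rational roots


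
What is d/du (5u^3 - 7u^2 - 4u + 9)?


Apply the power rule term by term:
  d/du(5u^3) = 15u^2
  d/du(-7u^2) = -14u
  d/du(-4u) = -4
  d/du(9) = 0
p'(u) = 15u^2 - 14u - 4


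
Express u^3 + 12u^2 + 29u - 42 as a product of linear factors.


Try integer roots (divisors of -42). u=-6: p(-6)=0.
Divide out (u + 6): quotient is u^2 + 6u - 7.
Factor the quadratic: (u - 1)(u + 7)
Result: (u + 6)(u - 1)(u + 7)


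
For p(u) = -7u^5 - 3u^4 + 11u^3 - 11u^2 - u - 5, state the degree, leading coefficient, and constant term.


Highest power of u is 5, with coefficient -7. Constant term is -5.
Degree = 5, leading coefficient = -7, constant term = -5


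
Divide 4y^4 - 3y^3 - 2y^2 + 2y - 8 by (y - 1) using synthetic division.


Synthetic division with c = 1. Coefficients: 4, -3, -2, 2, -8
Bring down 4.
  4 * 1 = 4; 4 - 3 = 1
  1 * 1 = 1; 1 - 2 = -1
  -1 * 1 = -1; -1 + 2 = 1
  1 * 1 = 1; 1 - 8 = -7
Quotient: 4y^3 + y^2 - y + 1, Remainder: -7


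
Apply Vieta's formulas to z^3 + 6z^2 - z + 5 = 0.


Monic cubic z^3+bz^2+cz+d=0: sum=-b, pairwise sum=c, product=-d.
b=6, c=-1, d=5
r1+r2+r3 = -6
r1r2+r1r3+r2r3 = -1
r1r2r3 = -5


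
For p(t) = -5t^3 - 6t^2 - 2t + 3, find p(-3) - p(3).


p(-3) = 90
p(3) = -192
p(-3) - p(3) = 90 + 192 = 282


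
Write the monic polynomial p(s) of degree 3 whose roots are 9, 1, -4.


p(s) = (s - 9)(s - 1)(s + 4)
Expand: s^3 - 6s^2 - 31s + 36


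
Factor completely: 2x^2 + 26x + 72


Roots satisfy r1 + r2 = -b/a = -13 and r1*r2 = c/a = 36.
So r1 = -9, r2 = -4.
2x^2 + 26x + 72 = 2(x - r1)(x - r2) = 2(x + 9)(x + 4)


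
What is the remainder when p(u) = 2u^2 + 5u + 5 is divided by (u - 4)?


By the Remainder Theorem, the remainder equals p(4):
  2*(4)^2 = 32
  5*(4)^1 = 20
  constant: 5
Sum: 32 + 20 + 5 = 57


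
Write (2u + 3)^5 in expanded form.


Expand (2u + 3)^5 by repeated multiplication:
  (2u + 3)^2 = 4u^2 + 12u + 9
  (2u + 3)^3 = 8u^3 + 36u^2 + 54u + 27
  (2u + 3)^4 = 16u^4 + 96u^3 + 216u^2 + 216u + 81
= 32u^5 + 240u^4 + 720u^3 + 1080u^2 + 810u + 243


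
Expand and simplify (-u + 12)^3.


Expand (-u + 12)^3 by repeated multiplication:
  (-u + 12)^2 = u^2 - 24u + 144
= -u^3 + 36u^2 - 432u + 1728


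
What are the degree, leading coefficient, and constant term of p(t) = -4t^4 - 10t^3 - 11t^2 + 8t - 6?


Highest power of t is 4, with coefficient -4. Constant term is -6.
Degree = 4, leading coefficient = -4, constant term = -6


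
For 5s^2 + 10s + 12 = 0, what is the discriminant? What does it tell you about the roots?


D = b^2 - 4ac = (10)^2 - 4(5)(12) = 100 - 240 = -140
Since D < 0: two complex conjugate roots (no real roots)


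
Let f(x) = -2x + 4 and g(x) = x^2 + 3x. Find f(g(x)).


Substitute g(x) into f:
f(g(x)) = -2*(x^2 + 3x) + 4
Expand and combine: -2x^2 - 6x + 4


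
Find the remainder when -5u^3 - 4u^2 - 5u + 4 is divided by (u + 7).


By the Remainder Theorem, the remainder equals p(-7):
  -5*(-7)^3 = 1715
  -4*(-7)^2 = -196
  -5*(-7)^1 = 35
  constant: 4
Sum: 1715 - 196 + 35 + 4 = 1558


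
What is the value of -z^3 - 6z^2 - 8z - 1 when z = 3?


Using direct substitution:
  -1 * (3)^3 = -27
  -6 * (3)^2 = -54
  -8 * (3)^1 = -24
  constant: -1
Sum = -27 - 54 - 24 - 1 = -106


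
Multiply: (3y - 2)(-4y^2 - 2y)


Distribute each term of the first polynomial:
  (3y)(-4y^2 - 2y) = -12y^3 - 6y^2
  (-2)(-4y^2 - 2y) = 8y^2 + 4y
Sum: -12y^3 + 2y^2 + 4y


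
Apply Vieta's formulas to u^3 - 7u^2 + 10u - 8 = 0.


Monic cubic u^3+bu^2+cu+d=0: sum=-b, pairwise sum=c, product=-d.
b=-7, c=10, d=-8
r1+r2+r3 = 7
r1r2+r1r3+r2r3 = 10
r1r2r3 = 8


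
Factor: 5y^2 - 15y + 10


Roots satisfy r1 + r2 = -b/a = 3 and r1*r2 = c/a = 2.
So r1 = 2, r2 = 1.
5y^2 - 15y + 10 = 5(y - r1)(y - r2) = 5(y - 2)(y - 1)


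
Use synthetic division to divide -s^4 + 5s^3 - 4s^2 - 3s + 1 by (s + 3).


Synthetic division with c = -3. Coefficients: -1, 5, -4, -3, 1
Bring down -1.
  -1 * -3 = 3; 3 + 5 = 8
  8 * -3 = -24; -24 - 4 = -28
  -28 * -3 = 84; 84 - 3 = 81
  81 * -3 = -243; -243 + 1 = -242
Quotient: -s^3 + 8s^2 - 28s + 81, Remainder: -242


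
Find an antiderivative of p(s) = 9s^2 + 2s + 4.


Reverse power rule on each term:
  ∫ 9s^2 ds = 3s^3
  ∫ 2s ds = s^2
  ∫ 4 ds = 4s
F(s) = 3s^3 + s^2 + 4s + C


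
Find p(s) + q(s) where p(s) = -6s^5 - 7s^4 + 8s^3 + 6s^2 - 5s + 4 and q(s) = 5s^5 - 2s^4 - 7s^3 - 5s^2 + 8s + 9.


Align terms by degree and add:
  -6s^5 - 7s^4 + 8s^3 + 6s^2 - 5s + 4
+ 5s^5 - 2s^4 - 7s^3 - 5s^2 + 8s + 9
= -s^5 - 9s^4 + s^3 + s^2 + 3s + 13


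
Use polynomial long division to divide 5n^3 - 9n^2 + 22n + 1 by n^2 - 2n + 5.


(5n^3 - 9n^2 + 22n + 1) / (n^2 - 2n + 5)
Step 1: 5n * (n^2 - 2n + 5) = 5n^3 - 10n^2 + 25n; subtract.
Step 2: 1 * (n^2 - 2n + 5) = n^2 - 2n + 5; subtract.
Quotient: 5n + 1, Remainder: -n - 4


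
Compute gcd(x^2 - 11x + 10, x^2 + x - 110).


Factor each:
  x^2 - 11x + 10 = (x - 10)(x - 1)
  x^2 + x - 110 = (x - 10)(x + 11)
Common monic factor: x - 10


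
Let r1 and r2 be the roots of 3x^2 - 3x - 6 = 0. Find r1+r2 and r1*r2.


For ax^2+bx+c=0: sum = -b/a, product = c/a.
a=3, b=-3, c=-6
Sum = -(-3)/3 = 1
Product = (-6)/3 = -2


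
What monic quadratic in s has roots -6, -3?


p(s) = (s + 6)(s + 3)
Expand: s^2 + 9s + 18


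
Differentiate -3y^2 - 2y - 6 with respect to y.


Apply the power rule term by term:
  d/dy(-3y^2) = -6y
  d/dy(-2y) = -2
  d/dy(-6) = 0
p'(y) = -6y - 2


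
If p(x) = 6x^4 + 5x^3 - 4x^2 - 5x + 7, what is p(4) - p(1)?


p(4) = 1779
p(1) = 9
p(4) - p(1) = 1779 - 9 = 1770


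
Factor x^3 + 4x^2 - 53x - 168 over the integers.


Try integer roots (divisors of -168). x=7: p(7)=0.
Divide out (x - 7): quotient is x^2 + 11x + 24.
Factor the quadratic: (x + 3)(x + 8)
Result: (x - 7)(x + 3)(x + 8)


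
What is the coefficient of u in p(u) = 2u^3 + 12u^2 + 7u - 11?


Read off the coefficient of u: 7


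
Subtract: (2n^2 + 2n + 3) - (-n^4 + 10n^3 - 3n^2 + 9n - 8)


Distribute the minus sign:
  (2n^2 + 2n + 3)
- (-n^4 + 10n^3 - 3n^2 + 9n - 8)
Negate second polynomial: n^4 - 10n^3 + 3n^2 - 9n + 8
Add: n^4 - 10n^3 + 5n^2 - 7n + 11


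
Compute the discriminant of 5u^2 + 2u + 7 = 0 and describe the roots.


D = b^2 - 4ac = (2)^2 - 4(5)(7) = 4 - 140 = -136
Since D < 0: two complex conjugate roots (no real roots)


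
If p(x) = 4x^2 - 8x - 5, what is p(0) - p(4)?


p(0) = -5
p(4) = 27
p(0) - p(4) = -5 - 27 = -32


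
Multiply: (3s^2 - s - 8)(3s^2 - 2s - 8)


Distribute each term of the first polynomial:
  (3s^2)(3s^2 - 2s - 8) = 9s^4 - 6s^3 - 24s^2
  (-s)(3s^2 - 2s - 8) = -3s^3 + 2s^2 + 8s
  (-8)(3s^2 - 2s - 8) = -24s^2 + 16s + 64
Sum: 9s^4 - 9s^3 - 46s^2 + 24s + 64


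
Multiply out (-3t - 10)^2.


Expand (-3t - 10)^2 by repeated multiplication:
= 9t^2 + 60t + 100


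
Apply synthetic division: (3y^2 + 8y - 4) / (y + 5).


Synthetic division with c = -5. Coefficients: 3, 8, -4
Bring down 3.
  3 * -5 = -15; -15 + 8 = -7
  -7 * -5 = 35; 35 - 4 = 31
Quotient: 3y - 7, Remainder: 31


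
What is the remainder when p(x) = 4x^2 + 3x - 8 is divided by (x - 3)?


By the Remainder Theorem, the remainder equals p(3):
  4*(3)^2 = 36
  3*(3)^1 = 9
  constant: -8
Sum: 36 + 9 - 8 = 37


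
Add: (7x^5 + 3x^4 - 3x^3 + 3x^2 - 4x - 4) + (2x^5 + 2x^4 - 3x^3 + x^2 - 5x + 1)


Align terms by degree and add:
  7x^5 + 3x^4 - 3x^3 + 3x^2 - 4x - 4
+ 2x^5 + 2x^4 - 3x^3 + x^2 - 5x + 1
= 9x^5 + 5x^4 - 6x^3 + 4x^2 - 9x - 3


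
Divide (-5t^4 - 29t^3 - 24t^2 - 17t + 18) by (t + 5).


(-5t^4 - 29t^3 - 24t^2 - 17t + 18) / (t + 5)
Step 1: -5t^3 * (t + 5) = -5t^4 - 25t^3; subtract.
Step 2: -4t^2 * (t + 5) = -4t^3 - 20t^2; subtract.
Step 3: -4t * (t + 5) = -4t^2 - 20t; subtract.
Step 4: 3 * (t + 5) = 3t + 15; subtract.
Quotient: -5t^3 - 4t^2 - 4t + 3, Remainder: 3


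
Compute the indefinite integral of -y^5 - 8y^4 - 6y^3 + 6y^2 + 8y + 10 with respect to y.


Reverse power rule on each term:
  ∫ -y^5 dy = -(1/6)y^6
  ∫ -8y^4 dy = -(8/5)y^5
  ∫ -6y^3 dy = -(3/2)y^4
  ∫ 6y^2 dy = 2y^3
  ∫ 8y dy = 4y^2
  ∫ 10 dy = 10y
F(y) = -(1/6)y^6 - (8/5)y^5 - (3/2)y^4 + 2y^3 + 4y^2 + 10y + C


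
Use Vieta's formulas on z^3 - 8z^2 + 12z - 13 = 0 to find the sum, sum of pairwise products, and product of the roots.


Monic cubic z^3+bz^2+cz+d=0: sum=-b, pairwise sum=c, product=-d.
b=-8, c=12, d=-13
r1+r2+r3 = 8
r1r2+r1r3+r2r3 = 12
r1r2r3 = 13


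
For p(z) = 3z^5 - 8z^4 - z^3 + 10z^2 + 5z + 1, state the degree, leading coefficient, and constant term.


Highest power of z is 5, with coefficient 3. Constant term is 1.
Degree = 5, leading coefficient = 3, constant term = 1


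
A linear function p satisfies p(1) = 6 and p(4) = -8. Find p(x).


p(x) = mx + b. Using p(1)=6, p(4)=-8:
m = (6 + 8)/(1 - 4) = 14/-3 = -14/3
b = 6 - m*(1) = 6 + 14/3 = 32/3
p(x) = -(14/3)x + (32/3)


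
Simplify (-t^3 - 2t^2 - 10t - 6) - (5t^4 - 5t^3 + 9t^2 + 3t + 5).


Distribute the minus sign:
  (-t^3 - 2t^2 - 10t - 6)
- (5t^4 - 5t^3 + 9t^2 + 3t + 5)
Negate second polynomial: -5t^4 + 5t^3 - 9t^2 - 3t - 5
Add: -5t^4 + 4t^3 - 11t^2 - 13t - 11


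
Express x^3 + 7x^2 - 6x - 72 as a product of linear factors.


Try integer roots (divisors of -72). x=-6: p(-6)=0.
Divide out (x + 6): quotient is x^2 + x - 12.
Factor the quadratic: (x + 4)(x - 3)
Result: (x + 6)(x + 4)(x - 3)


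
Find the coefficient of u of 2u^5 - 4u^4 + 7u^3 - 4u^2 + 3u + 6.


Read off the coefficient of u: 3


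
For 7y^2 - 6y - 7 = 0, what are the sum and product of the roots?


For ay^2+by+c=0: sum = -b/a, product = c/a.
a=7, b=-6, c=-7
Sum = -(-6)/7 = 6/7
Product = (-7)/7 = -1


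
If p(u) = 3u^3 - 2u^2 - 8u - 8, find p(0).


Using direct substitution:
  3 * (0)^3 = 0
  -2 * (0)^2 = 0
  -8 * (0)^1 = 0
  constant: -8
Sum = 0 + 0 + 0 - 8 = -8


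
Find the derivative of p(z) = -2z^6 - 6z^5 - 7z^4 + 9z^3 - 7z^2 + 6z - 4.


Apply the power rule term by term:
  d/dz(-2z^6) = -12z^5
  d/dz(-6z^5) = -30z^4
  d/dz(-7z^4) = -28z^3
  d/dz(9z^3) = 27z^2
  d/dz(-7z^2) = -14z
  d/dz(6z) = 6
  d/dz(-4) = 0
p'(z) = -12z^5 - 30z^4 - 28z^3 + 27z^2 - 14z + 6


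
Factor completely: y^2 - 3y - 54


Roots satisfy r1 + r2 = -b/a = 3 and r1*r2 = c/a = -54.
So r1 = -6, r2 = 9.
y^2 - 3y - 54 = (y - r1)(y - r2) = (y + 6)(y - 9)


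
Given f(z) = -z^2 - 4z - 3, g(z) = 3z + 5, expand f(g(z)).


Substitute g(z) into f:
f(g(z)) = -1*(3z + 5)^2 + (-4)*(3z + 5) + (-3)
(3z + 5)^2 = 9z^2 + 30z + 25
Expand and combine: -9z^2 - 42z - 48


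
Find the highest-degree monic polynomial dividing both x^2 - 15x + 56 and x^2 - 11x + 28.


Factor each:
  x^2 - 15x + 56 = (x - 7)(x - 8)
  x^2 - 11x + 28 = (x - 7)(x - 4)
Common monic factor: x - 7


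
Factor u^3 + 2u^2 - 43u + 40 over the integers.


Try integer roots (divisors of 40). u=1: p(1)=0.
Divide out (u - 1): quotient is u^2 + 3u - 40.
Factor the quadratic: (u + 8)(u - 5)
Result: (u - 1)(u + 8)(u - 5)


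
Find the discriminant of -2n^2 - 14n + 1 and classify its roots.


D = b^2 - 4ac = (-14)^2 - 4(-2)(1) = 196 + 8 = 204
Since D > 0: two distinct irrational roots


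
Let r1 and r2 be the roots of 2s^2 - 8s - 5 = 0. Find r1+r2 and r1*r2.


For as^2+bs+c=0: sum = -b/a, product = c/a.
a=2, b=-8, c=-5
Sum = -(-8)/2 = 4
Product = (-5)/2 = -5/2


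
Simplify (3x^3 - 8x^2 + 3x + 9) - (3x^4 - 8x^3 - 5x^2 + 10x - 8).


Distribute the minus sign:
  (3x^3 - 8x^2 + 3x + 9)
- (3x^4 - 8x^3 - 5x^2 + 10x - 8)
Negate second polynomial: -3x^4 + 8x^3 + 5x^2 - 10x + 8
Add: -3x^4 + 11x^3 - 3x^2 - 7x + 17


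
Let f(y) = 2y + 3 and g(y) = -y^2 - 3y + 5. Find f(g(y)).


Substitute g(y) into f:
f(g(y)) = 2*(-y^2 - 3y + 5) + 3
Expand and combine: -2y^2 - 6y + 13


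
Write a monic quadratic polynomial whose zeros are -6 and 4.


p(y) = (y + 6)(y - 4)
Expand: y^2 + 2y - 24


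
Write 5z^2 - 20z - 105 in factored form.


Roots satisfy r1 + r2 = -b/a = 4 and r1*r2 = c/a = -21.
So r1 = -3, r2 = 7.
5z^2 - 20z - 105 = 5(z - r1)(z - r2) = 5(z + 3)(z - 7)


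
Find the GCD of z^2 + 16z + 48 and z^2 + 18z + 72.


Factor each:
  z^2 + 16z + 48 = (z + 12)(z + 4)
  z^2 + 18z + 72 = (z + 12)(z + 6)
Common monic factor: z + 12


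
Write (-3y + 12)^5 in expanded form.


Expand (-3y + 12)^5 by repeated multiplication:
  (-3y + 12)^2 = 9y^2 - 72y + 144
  (-3y + 12)^3 = -27y^3 + 324y^2 - 1296y + 1728
  (-3y + 12)^4 = 81y^4 - 1296y^3 + 7776y^2 - 20736y + 20736
= -243y^5 + 4860y^4 - 38880y^3 + 155520y^2 - 311040y + 248832


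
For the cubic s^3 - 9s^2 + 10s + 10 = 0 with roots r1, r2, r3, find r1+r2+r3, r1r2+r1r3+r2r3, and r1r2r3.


Monic cubic s^3+bs^2+cs+d=0: sum=-b, pairwise sum=c, product=-d.
b=-9, c=10, d=10
r1+r2+r3 = 9
r1r2+r1r3+r2r3 = 10
r1r2r3 = -10


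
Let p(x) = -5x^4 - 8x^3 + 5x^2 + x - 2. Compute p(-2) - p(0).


p(-2) = 0
p(0) = -2
p(-2) - p(0) = 0 + 2 = 2


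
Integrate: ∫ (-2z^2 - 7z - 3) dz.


Reverse power rule on each term:
  ∫ -2z^2 dz = -(2/3)z^3
  ∫ -7z dz = -(7/2)z^2
  ∫ -3 dz = -3z
F(z) = -(2/3)z^3 - (7/2)z^2 - 3z + C


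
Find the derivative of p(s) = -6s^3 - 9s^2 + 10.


Apply the power rule term by term:
  d/ds(-6s^3) = -18s^2
  d/ds(-9s^2) = -18s
  d/ds(10) = 0
p'(s) = -18s^2 - 18s


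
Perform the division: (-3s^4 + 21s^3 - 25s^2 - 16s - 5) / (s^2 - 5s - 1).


(-3s^4 + 21s^3 - 25s^2 - 16s - 5) / (s^2 - 5s - 1)
Step 1: -3s^2 * (s^2 - 5s - 1) = -3s^4 + 15s^3 + 3s^2; subtract.
Step 2: 6s * (s^2 - 5s - 1) = 6s^3 - 30s^2 - 6s; subtract.
Step 3: 2 * (s^2 - 5s - 1) = 2s^2 - 10s - 2; subtract.
Quotient: -3s^2 + 6s + 2, Remainder: -3


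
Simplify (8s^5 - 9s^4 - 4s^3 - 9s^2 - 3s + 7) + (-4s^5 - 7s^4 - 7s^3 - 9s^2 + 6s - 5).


Align terms by degree and add:
  8s^5 - 9s^4 - 4s^3 - 9s^2 - 3s + 7
  -4s^5 - 7s^4 - 7s^3 - 9s^2 + 6s - 5
= 4s^5 - 16s^4 - 11s^3 - 18s^2 + 3s + 2


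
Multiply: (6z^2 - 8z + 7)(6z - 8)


Distribute each term of the first polynomial:
  (6z^2)(6z - 8) = 36z^3 - 48z^2
  (-8z)(6z - 8) = -48z^2 + 64z
  (7)(6z - 8) = 42z - 56
Sum: 36z^3 - 96z^2 + 106z - 56


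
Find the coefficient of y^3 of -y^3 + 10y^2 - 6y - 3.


Read off the coefficient of y^3: -1


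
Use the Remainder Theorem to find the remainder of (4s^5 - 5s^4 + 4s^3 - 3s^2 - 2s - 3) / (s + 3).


By the Remainder Theorem, the remainder equals p(-3):
  4*(-3)^5 = -972
  -5*(-3)^4 = -405
  4*(-3)^3 = -108
  -3*(-3)^2 = -27
  -2*(-3)^1 = 6
  constant: -3
Sum: -972 - 405 - 108 - 27 + 6 - 3 = -1509


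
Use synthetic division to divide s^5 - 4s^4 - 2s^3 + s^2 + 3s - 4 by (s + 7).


Synthetic division with c = -7. Coefficients: 1, -4, -2, 1, 3, -4
Bring down 1.
  1 * -7 = -7; -7 - 4 = -11
  -11 * -7 = 77; 77 - 2 = 75
  75 * -7 = -525; -525 + 1 = -524
  -524 * -7 = 3668; 3668 + 3 = 3671
  3671 * -7 = -25697; -25697 - 4 = -25701
Quotient: s^4 - 11s^3 + 75s^2 - 524s + 3671, Remainder: -25701


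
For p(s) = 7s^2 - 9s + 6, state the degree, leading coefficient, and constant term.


Highest power of s is 2, with coefficient 7. Constant term is 6.
Degree = 2, leading coefficient = 7, constant term = 6


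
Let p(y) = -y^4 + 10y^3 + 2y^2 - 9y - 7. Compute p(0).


Using direct substitution:
  -1 * (0)^4 = 0
  10 * (0)^3 = 0
  2 * (0)^2 = 0
  -9 * (0)^1 = 0
  constant: -7
Sum = 0 + 0 + 0 + 0 - 7 = -7


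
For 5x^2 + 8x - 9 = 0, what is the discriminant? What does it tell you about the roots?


D = b^2 - 4ac = (8)^2 - 4(5)(-9) = 64 + 180 = 244
Since D > 0: two distinct irrational roots


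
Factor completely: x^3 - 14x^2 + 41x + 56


Try integer roots (divisors of 56). x=8: p(8)=0.
Divide out (x - 8): quotient is x^2 - 6x - 7.
Factor the quadratic: (x + 1)(x - 7)
Result: (x - 8)(x + 1)(x - 7)


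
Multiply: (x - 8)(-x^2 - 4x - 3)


Distribute each term of the first polynomial:
  (x)(-x^2 - 4x - 3) = -x^3 - 4x^2 - 3x
  (-8)(-x^2 - 4x - 3) = 8x^2 + 32x + 24
Sum: -x^3 + 4x^2 + 29x + 24


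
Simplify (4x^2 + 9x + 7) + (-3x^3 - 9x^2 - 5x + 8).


Align terms by degree and add:
  4x^2 + 9x + 7
  -3x^3 - 9x^2 - 5x + 8
= -3x^3 - 5x^2 + 4x + 15


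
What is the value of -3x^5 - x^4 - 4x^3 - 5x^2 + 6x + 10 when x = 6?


Using direct substitution:
  -3 * (6)^5 = -23328
  -1 * (6)^4 = -1296
  -4 * (6)^3 = -864
  -5 * (6)^2 = -180
  6 * (6)^1 = 36
  constant: 10
Sum = -23328 - 1296 - 864 - 180 + 36 + 10 = -25622


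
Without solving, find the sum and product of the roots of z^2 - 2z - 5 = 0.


For az^2+bz+c=0: sum = -b/a, product = c/a.
a=1, b=-2, c=-5
Sum = -(-2)/1 = 2
Product = (-5)/1 = -5


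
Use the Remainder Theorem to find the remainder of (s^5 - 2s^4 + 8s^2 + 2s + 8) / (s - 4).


By the Remainder Theorem, the remainder equals p(4):
  1*(4)^5 = 1024
  -2*(4)^4 = -512
  0*(4)^3 = 0
  8*(4)^2 = 128
  2*(4)^1 = 8
  constant: 8
Sum: 1024 - 512 + 0 + 128 + 8 + 8 = 656


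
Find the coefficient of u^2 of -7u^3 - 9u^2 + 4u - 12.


Read off the coefficient of u^2: -9


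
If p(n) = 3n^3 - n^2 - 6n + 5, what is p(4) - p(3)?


p(4) = 157
p(3) = 59
p(4) - p(3) = 157 - 59 = 98


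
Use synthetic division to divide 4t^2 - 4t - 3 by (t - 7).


Synthetic division with c = 7. Coefficients: 4, -4, -3
Bring down 4.
  4 * 7 = 28; 28 - 4 = 24
  24 * 7 = 168; 168 - 3 = 165
Quotient: 4t + 24, Remainder: 165


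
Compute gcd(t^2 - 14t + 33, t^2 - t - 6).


Factor each:
  t^2 - 14t + 33 = (t - 3)(t - 11)
  t^2 - t - 6 = (t - 3)(t + 2)
Common monic factor: t - 3


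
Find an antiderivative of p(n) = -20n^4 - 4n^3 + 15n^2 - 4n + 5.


Reverse power rule on each term:
  ∫ -20n^4 dn = -4n^5
  ∫ -4n^3 dn = -n^4
  ∫ 15n^2 dn = 5n^3
  ∫ -4n dn = -2n^2
  ∫ 5 dn = 5n
F(n) = -4n^5 - n^4 + 5n^3 - 2n^2 + 5n + C


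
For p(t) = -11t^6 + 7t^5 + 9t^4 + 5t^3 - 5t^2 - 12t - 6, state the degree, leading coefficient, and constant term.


Highest power of t is 6, with coefficient -11. Constant term is -6.
Degree = 6, leading coefficient = -11, constant term = -6


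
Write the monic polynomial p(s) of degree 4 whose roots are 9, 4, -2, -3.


p(s) = (s - 9)(s - 4)(s + 2)(s + 3)
Expand: s^4 - 8s^3 - 23s^2 + 102s + 216


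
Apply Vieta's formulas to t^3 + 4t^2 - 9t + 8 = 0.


Monic cubic t^3+bt^2+ct+d=0: sum=-b, pairwise sum=c, product=-d.
b=4, c=-9, d=8
r1+r2+r3 = -4
r1r2+r1r3+r2r3 = -9
r1r2r3 = -8


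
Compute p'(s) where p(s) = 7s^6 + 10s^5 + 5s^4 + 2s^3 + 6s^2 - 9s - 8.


Apply the power rule term by term:
  d/ds(7s^6) = 42s^5
  d/ds(10s^5) = 50s^4
  d/ds(5s^4) = 20s^3
  d/ds(2s^3) = 6s^2
  d/ds(6s^2) = 12s
  d/ds(-9s) = -9
  d/ds(-8) = 0
p'(s) = 42s^5 + 50s^4 + 20s^3 + 6s^2 + 12s - 9


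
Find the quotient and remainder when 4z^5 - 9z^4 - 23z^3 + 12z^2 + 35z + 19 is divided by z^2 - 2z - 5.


(4z^5 - 9z^4 - 23z^3 + 12z^2 + 35z + 19) / (z^2 - 2z - 5)
Step 1: 4z^3 * (z^2 - 2z - 5) = 4z^5 - 8z^4 - 20z^3; subtract.
Step 2: -z^2 * (z^2 - 2z - 5) = -z^4 + 2z^3 + 5z^2; subtract.
Step 3: -5z * (z^2 - 2z - 5) = -5z^3 + 10z^2 + 25z; subtract.
Step 4: -3 * (z^2 - 2z - 5) = -3z^2 + 6z + 15; subtract.
Quotient: 4z^3 - z^2 - 5z - 3, Remainder: 4z + 4


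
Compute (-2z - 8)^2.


Expand (-2z - 8)^2 by repeated multiplication:
= 4z^2 + 32z + 64


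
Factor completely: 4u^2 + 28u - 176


Roots satisfy r1 + r2 = -b/a = -7 and r1*r2 = c/a = -44.
So r1 = -11, r2 = 4.
4u^2 + 28u - 176 = 4(u - r1)(u - r2) = 4(u + 11)(u - 4)


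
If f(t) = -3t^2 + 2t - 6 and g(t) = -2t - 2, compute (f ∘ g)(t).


Substitute g(t) into f:
f(g(t)) = -3*(-2t - 2)^2 + 2*(-2t - 2) + (-6)
(-2t - 2)^2 = 4t^2 + 8t + 4
Expand and combine: -12t^2 - 28t - 22


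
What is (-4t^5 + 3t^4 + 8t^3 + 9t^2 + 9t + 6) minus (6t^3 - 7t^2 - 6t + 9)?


Distribute the minus sign:
  (-4t^5 + 3t^4 + 8t^3 + 9t^2 + 9t + 6)
- (6t^3 - 7t^2 - 6t + 9)
Negate second polynomial: -6t^3 + 7t^2 + 6t - 9
Add: -4t^5 + 3t^4 + 2t^3 + 16t^2 + 15t - 3


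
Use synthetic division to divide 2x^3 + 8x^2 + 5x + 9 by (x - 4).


Synthetic division with c = 4. Coefficients: 2, 8, 5, 9
Bring down 2.
  2 * 4 = 8; 8 + 8 = 16
  16 * 4 = 64; 64 + 5 = 69
  69 * 4 = 276; 276 + 9 = 285
Quotient: 2x^2 + 16x + 69, Remainder: 285


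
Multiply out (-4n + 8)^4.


Expand (-4n + 8)^4 by repeated multiplication:
  (-4n + 8)^2 = 16n^2 - 64n + 64
  (-4n + 8)^3 = -64n^3 + 384n^2 - 768n + 512
= 256n^4 - 2048n^3 + 6144n^2 - 8192n + 4096


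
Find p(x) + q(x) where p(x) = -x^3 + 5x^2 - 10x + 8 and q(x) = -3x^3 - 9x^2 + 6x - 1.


Align terms by degree and add:
  -x^3 + 5x^2 - 10x + 8
  -3x^3 - 9x^2 + 6x - 1
= -4x^3 - 4x^2 - 4x + 7


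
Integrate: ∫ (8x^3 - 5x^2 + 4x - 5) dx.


Reverse power rule on each term:
  ∫ 8x^3 dx = 2x^4
  ∫ -5x^2 dx = -(5/3)x^3
  ∫ 4x dx = 2x^2
  ∫ -5 dx = -5x
F(x) = 2x^4 - (5/3)x^3 + 2x^2 - 5x + C


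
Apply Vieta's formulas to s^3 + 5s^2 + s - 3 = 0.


Monic cubic s^3+bs^2+cs+d=0: sum=-b, pairwise sum=c, product=-d.
b=5, c=1, d=-3
r1+r2+r3 = -5
r1r2+r1r3+r2r3 = 1
r1r2r3 = 3


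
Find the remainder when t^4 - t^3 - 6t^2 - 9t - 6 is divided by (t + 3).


By the Remainder Theorem, the remainder equals p(-3):
  1*(-3)^4 = 81
  -1*(-3)^3 = 27
  -6*(-3)^2 = -54
  -9*(-3)^1 = 27
  constant: -6
Sum: 81 + 27 - 54 + 27 - 6 = 75


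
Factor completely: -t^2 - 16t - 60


Roots satisfy r1 + r2 = -b/a = -16 and r1*r2 = c/a = 60.
So r1 = -6, r2 = -10.
-t^2 - 16t - 60 = -(t - r1)(t - r2) = -(t + 6)(t + 10)


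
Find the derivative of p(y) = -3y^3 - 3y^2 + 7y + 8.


Apply the power rule term by term:
  d/dy(-3y^3) = -9y^2
  d/dy(-3y^2) = -6y
  d/dy(7y) = 7
  d/dy(8) = 0
p'(y) = -9y^2 - 6y + 7


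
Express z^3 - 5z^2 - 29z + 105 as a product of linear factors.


Try integer roots (divisors of 105). z=3: p(3)=0.
Divide out (z - 3): quotient is z^2 - 2z - 35.
Factor the quadratic: (z - 7)(z + 5)
Result: (z - 3)(z - 7)(z + 5)


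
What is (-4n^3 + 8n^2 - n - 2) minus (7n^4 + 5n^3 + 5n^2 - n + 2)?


Distribute the minus sign:
  (-4n^3 + 8n^2 - n - 2)
- (7n^4 + 5n^3 + 5n^2 - n + 2)
Negate second polynomial: -7n^4 - 5n^3 - 5n^2 + n - 2
Add: -7n^4 - 9n^3 + 3n^2 - 4


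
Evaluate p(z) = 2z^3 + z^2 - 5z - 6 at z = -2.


Using direct substitution:
  2 * (-2)^3 = -16
  1 * (-2)^2 = 4
  -5 * (-2)^1 = 10
  constant: -6
Sum = -16 + 4 + 10 - 6 = -8


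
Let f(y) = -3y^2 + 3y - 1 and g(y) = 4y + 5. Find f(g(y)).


Substitute g(y) into f:
f(g(y)) = -3*(4y + 5)^2 + 3*(4y + 5) + (-1)
(4y + 5)^2 = 16y^2 + 40y + 25
Expand and combine: -48y^2 - 108y - 61


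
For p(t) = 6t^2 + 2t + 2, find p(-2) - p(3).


p(-2) = 22
p(3) = 62
p(-2) - p(3) = 22 - 62 = -40


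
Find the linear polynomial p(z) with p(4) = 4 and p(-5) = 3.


p(z) = mz + b. Using p(4)=4, p(-5)=3:
m = (4 - 3)/(4 + 5) = 1/9 = 1/9
b = 4 - m*(4) = 4 - 4/9 = 32/9
p(z) = (1/9)z + (32/9)


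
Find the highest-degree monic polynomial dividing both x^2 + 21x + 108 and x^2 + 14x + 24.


Factor each:
  x^2 + 21x + 108 = (x + 12)(x + 9)
  x^2 + 14x + 24 = (x + 12)(x + 2)
Common monic factor: x + 12


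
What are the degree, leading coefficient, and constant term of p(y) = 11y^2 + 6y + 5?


Highest power of y is 2, with coefficient 11. Constant term is 5.
Degree = 2, leading coefficient = 11, constant term = 5


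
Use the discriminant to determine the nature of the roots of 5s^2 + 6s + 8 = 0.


D = b^2 - 4ac = (6)^2 - 4(5)(8) = 36 - 160 = -124
Since D < 0: two complex conjugate roots (no real roots)


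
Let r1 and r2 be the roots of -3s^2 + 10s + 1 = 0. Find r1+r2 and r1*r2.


For as^2+bs+c=0: sum = -b/a, product = c/a.
a=-3, b=10, c=1
Sum = -(10)/-3 = 10/3
Product = (1)/-3 = -1/3


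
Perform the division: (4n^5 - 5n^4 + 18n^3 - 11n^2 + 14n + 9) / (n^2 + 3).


(4n^5 - 5n^4 + 18n^3 - 11n^2 + 14n + 9) / (n^2 + 3)
Step 1: 4n^3 * (n^2 + 3) = 4n^5 + 12n^3; subtract.
Step 2: -5n^2 * (n^2 + 3) = -5n^4 - 15n^2; subtract.
Step 3: 6n * (n^2 + 3) = 6n^3 + 18n; subtract.
Step 4: 4 * (n^2 + 3) = 4n^2 + 12; subtract.
Quotient: 4n^3 - 5n^2 + 6n + 4, Remainder: -4n - 3


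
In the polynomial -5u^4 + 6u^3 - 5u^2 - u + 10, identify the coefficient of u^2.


Read off the coefficient of u^2: -5


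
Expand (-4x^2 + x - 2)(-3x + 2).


Distribute each term of the first polynomial:
  (-4x^2)(-3x + 2) = 12x^3 - 8x^2
  (x)(-3x + 2) = -3x^2 + 2x
  (-2)(-3x + 2) = 6x - 4
Sum: 12x^3 - 11x^2 + 8x - 4


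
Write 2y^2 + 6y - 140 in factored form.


Roots satisfy r1 + r2 = -b/a = -3 and r1*r2 = c/a = -70.
So r1 = 7, r2 = -10.
2y^2 + 6y - 140 = 2(y - r1)(y - r2) = 2(y - 7)(y + 10)


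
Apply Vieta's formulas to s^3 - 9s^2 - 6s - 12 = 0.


Monic cubic s^3+bs^2+cs+d=0: sum=-b, pairwise sum=c, product=-d.
b=-9, c=-6, d=-12
r1+r2+r3 = 9
r1r2+r1r3+r2r3 = -6
r1r2r3 = 12


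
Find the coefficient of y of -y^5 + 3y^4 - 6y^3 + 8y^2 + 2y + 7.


Read off the coefficient of y: 2


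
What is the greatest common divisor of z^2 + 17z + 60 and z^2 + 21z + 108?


Factor each:
  z^2 + 17z + 60 = (z + 12)(z + 5)
  z^2 + 21z + 108 = (z + 12)(z + 9)
Common monic factor: z + 12


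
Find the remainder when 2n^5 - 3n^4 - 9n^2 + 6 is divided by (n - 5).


By the Remainder Theorem, the remainder equals p(5):
  2*(5)^5 = 6250
  -3*(5)^4 = -1875
  0*(5)^3 = 0
  -9*(5)^2 = -225
  0*(5)^1 = 0
  constant: 6
Sum: 6250 - 1875 + 0 - 225 + 0 + 6 = 4156


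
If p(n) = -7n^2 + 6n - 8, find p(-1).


Using direct substitution:
  -7 * (-1)^2 = -7
  6 * (-1)^1 = -6
  constant: -8
Sum = -7 - 6 - 8 = -21


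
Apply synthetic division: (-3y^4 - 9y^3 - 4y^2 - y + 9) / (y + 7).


Synthetic division with c = -7. Coefficients: -3, -9, -4, -1, 9
Bring down -3.
  -3 * -7 = 21; 21 - 9 = 12
  12 * -7 = -84; -84 - 4 = -88
  -88 * -7 = 616; 616 - 1 = 615
  615 * -7 = -4305; -4305 + 9 = -4296
Quotient: -3y^3 + 12y^2 - 88y + 615, Remainder: -4296


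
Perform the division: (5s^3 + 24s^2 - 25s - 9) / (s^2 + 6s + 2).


(5s^3 + 24s^2 - 25s - 9) / (s^2 + 6s + 2)
Step 1: 5s * (s^2 + 6s + 2) = 5s^3 + 30s^2 + 10s; subtract.
Step 2: -6 * (s^2 + 6s + 2) = -6s^2 - 36s - 12; subtract.
Quotient: 5s - 6, Remainder: s + 3


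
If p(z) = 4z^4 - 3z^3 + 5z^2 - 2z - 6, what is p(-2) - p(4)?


p(-2) = 106
p(4) = 898
p(-2) - p(4) = 106 - 898 = -792


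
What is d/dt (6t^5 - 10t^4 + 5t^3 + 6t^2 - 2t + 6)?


Apply the power rule term by term:
  d/dt(6t^5) = 30t^4
  d/dt(-10t^4) = -40t^3
  d/dt(5t^3) = 15t^2
  d/dt(6t^2) = 12t
  d/dt(-2t) = -2
  d/dt(6) = 0
p'(t) = 30t^4 - 40t^3 + 15t^2 + 12t - 2


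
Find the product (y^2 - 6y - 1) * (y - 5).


Distribute each term of the first polynomial:
  (y^2)(y - 5) = y^3 - 5y^2
  (-6y)(y - 5) = -6y^2 + 30y
  (-1)(y - 5) = -y + 5
Sum: y^3 - 11y^2 + 29y + 5


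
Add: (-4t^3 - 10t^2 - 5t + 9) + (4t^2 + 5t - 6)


Align terms by degree and add:
  -4t^3 - 10t^2 - 5t + 9
+ 4t^2 + 5t - 6
= -4t^3 - 6t^2 + 3


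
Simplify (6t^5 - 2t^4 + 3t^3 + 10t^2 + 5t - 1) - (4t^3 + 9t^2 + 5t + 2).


Distribute the minus sign:
  (6t^5 - 2t^4 + 3t^3 + 10t^2 + 5t - 1)
- (4t^3 + 9t^2 + 5t + 2)
Negate second polynomial: -4t^3 - 9t^2 - 5t - 2
Add: 6t^5 - 2t^4 - t^3 + t^2 - 3


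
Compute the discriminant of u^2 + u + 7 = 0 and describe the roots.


D = b^2 - 4ac = (1)^2 - 4(1)(7) = 1 - 28 = -27
Since D < 0: two complex conjugate roots (no real roots)


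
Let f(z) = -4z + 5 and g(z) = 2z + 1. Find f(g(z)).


Substitute g(z) into f:
f(g(z)) = -4*(2z + 1) + 5
Expand and combine: -8z + 1


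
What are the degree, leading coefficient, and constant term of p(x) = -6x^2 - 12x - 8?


Highest power of x is 2, with coefficient -6. Constant term is -8.
Degree = 2, leading coefficient = -6, constant term = -8


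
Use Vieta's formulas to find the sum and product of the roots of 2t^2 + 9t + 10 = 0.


For at^2+bt+c=0: sum = -b/a, product = c/a.
a=2, b=9, c=10
Sum = -(9)/2 = -9/2
Product = (10)/2 = 5


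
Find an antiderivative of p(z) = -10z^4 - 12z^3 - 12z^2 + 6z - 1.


Reverse power rule on each term:
  ∫ -10z^4 dz = -2z^5
  ∫ -12z^3 dz = -3z^4
  ∫ -12z^2 dz = -4z^3
  ∫ 6z dz = 3z^2
  ∫ -1 dz = -z
F(z) = -2z^5 - 3z^4 - 4z^3 + 3z^2 - z + C


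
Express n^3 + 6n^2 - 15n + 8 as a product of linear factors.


Try integer roots (divisors of 8). n=1: p(1)=0.
Divide out (n - 1): quotient is n^2 + 7n - 8.
Factor the quadratic: (n + 8)(n - 1)
Result: (n - 1)(n + 8)(n - 1)


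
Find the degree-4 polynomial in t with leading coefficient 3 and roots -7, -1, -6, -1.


p(t) = 3(t + 7)(t + 1)(t + 6)(t + 1)
Expand: 3t^4 + 45t^3 + 207t^2 + 291t + 126


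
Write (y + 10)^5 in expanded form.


Expand (y + 10)^5 by repeated multiplication:
  (y + 10)^2 = y^2 + 20y + 100
  (y + 10)^3 = y^3 + 30y^2 + 300y + 1000
  (y + 10)^4 = y^4 + 40y^3 + 600y^2 + 4000y + 10000
= y^5 + 50y^4 + 1000y^3 + 10000y^2 + 50000y + 100000


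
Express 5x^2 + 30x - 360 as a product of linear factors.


Roots satisfy r1 + r2 = -b/a = -6 and r1*r2 = c/a = -72.
So r1 = -12, r2 = 6.
5x^2 + 30x - 360 = 5(x - r1)(x - r2) = 5(x + 12)(x - 6)


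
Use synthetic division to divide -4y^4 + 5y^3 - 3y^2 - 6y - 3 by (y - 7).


Synthetic division with c = 7. Coefficients: -4, 5, -3, -6, -3
Bring down -4.
  -4 * 7 = -28; -28 + 5 = -23
  -23 * 7 = -161; -161 - 3 = -164
  -164 * 7 = -1148; -1148 - 6 = -1154
  -1154 * 7 = -8078; -8078 - 3 = -8081
Quotient: -4y^3 - 23y^2 - 164y - 1154, Remainder: -8081


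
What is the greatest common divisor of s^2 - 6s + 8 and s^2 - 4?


Factor each:
  s^2 - 6s + 8 = (s - 2)(s - 4)
  s^2 - 4 = (s - 2)(s + 2)
Common monic factor: s - 2


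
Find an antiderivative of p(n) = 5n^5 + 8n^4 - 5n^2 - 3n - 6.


Reverse power rule on each term:
  ∫ 5n^5 dn = (5/6)n^6
  ∫ 8n^4 dn = (8/5)n^5
  ∫ -5n^2 dn = -(5/3)n^3
  ∫ -3n dn = -(3/2)n^2
  ∫ -6 dn = -6n
F(n) = (5/6)n^6 + (8/5)n^5 - (5/3)n^3 - (3/2)n^2 - 6n + C


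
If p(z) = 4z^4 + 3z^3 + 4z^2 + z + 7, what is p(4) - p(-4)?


p(4) = 1291
p(-4) = 899
p(4) - p(-4) = 1291 - 899 = 392


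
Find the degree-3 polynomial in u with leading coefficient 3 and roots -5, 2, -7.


p(u) = 3(u + 5)(u - 2)(u + 7)
Expand: 3u^3 + 30u^2 + 33u - 210


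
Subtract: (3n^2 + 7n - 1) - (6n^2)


Distribute the minus sign:
  (3n^2 + 7n - 1)
- (6n^2)
Negate second polynomial: -6n^2
Add: -3n^2 + 7n - 1


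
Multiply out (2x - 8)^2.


Expand (2x - 8)^2 by repeated multiplication:
= 4x^2 - 32x + 64


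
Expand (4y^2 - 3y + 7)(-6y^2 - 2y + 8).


Distribute each term of the first polynomial:
  (4y^2)(-6y^2 - 2y + 8) = -24y^4 - 8y^3 + 32y^2
  (-3y)(-6y^2 - 2y + 8) = 18y^3 + 6y^2 - 24y
  (7)(-6y^2 - 2y + 8) = -42y^2 - 14y + 56
Sum: -24y^4 + 10y^3 - 4y^2 - 38y + 56


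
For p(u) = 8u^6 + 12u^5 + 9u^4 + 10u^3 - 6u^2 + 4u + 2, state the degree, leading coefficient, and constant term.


Highest power of u is 6, with coefficient 8. Constant term is 2.
Degree = 6, leading coefficient = 8, constant term = 2


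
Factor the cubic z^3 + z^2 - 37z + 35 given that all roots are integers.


Try integer roots (divisors of 35). z=-7: p(-7)=0.
Divide out (z + 7): quotient is z^2 - 6z + 5.
Factor the quadratic: (z - 5)(z - 1)
Result: (z + 7)(z - 5)(z - 1)


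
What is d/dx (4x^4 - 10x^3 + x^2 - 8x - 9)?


Apply the power rule term by term:
  d/dx(4x^4) = 16x^3
  d/dx(-10x^3) = -30x^2
  d/dx(x^2) = 2x
  d/dx(-8x) = -8
  d/dx(-9) = 0
p'(x) = 16x^3 - 30x^2 + 2x - 8


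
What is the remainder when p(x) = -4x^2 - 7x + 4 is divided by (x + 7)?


By the Remainder Theorem, the remainder equals p(-7):
  -4*(-7)^2 = -196
  -7*(-7)^1 = 49
  constant: 4
Sum: -196 + 49 + 4 = -143


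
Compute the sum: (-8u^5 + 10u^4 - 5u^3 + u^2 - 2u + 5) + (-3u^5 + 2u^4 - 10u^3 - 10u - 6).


Align terms by degree and add:
  -8u^5 + 10u^4 - 5u^3 + u^2 - 2u + 5
  -3u^5 + 2u^4 - 10u^3 - 10u - 6
= -11u^5 + 12u^4 - 15u^3 + u^2 - 12u - 1


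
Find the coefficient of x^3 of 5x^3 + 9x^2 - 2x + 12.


Read off the coefficient of x^3: 5


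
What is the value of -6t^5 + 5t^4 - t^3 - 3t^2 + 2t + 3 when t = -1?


Using direct substitution:
  -6 * (-1)^5 = 6
  5 * (-1)^4 = 5
  -1 * (-1)^3 = 1
  -3 * (-1)^2 = -3
  2 * (-1)^1 = -2
  constant: 3
Sum = 6 + 5 + 1 - 3 - 2 + 3 = 10


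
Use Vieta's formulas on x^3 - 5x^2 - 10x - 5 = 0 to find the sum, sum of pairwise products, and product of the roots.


Monic cubic x^3+bx^2+cx+d=0: sum=-b, pairwise sum=c, product=-d.
b=-5, c=-10, d=-5
r1+r2+r3 = 5
r1r2+r1r3+r2r3 = -10
r1r2r3 = 5


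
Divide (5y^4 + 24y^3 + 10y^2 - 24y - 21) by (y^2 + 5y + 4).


(5y^4 + 24y^3 + 10y^2 - 24y - 21) / (y^2 + 5y + 4)
Step 1: 5y^2 * (y^2 + 5y + 4) = 5y^4 + 25y^3 + 20y^2; subtract.
Step 2: -y * (y^2 + 5y + 4) = -y^3 - 5y^2 - 4y; subtract.
Step 3: -5 * (y^2 + 5y + 4) = -5y^2 - 25y - 20; subtract.
Quotient: 5y^2 - y - 5, Remainder: 5y - 1


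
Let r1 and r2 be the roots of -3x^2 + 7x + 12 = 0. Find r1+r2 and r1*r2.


For ax^2+bx+c=0: sum = -b/a, product = c/a.
a=-3, b=7, c=12
Sum = -(7)/-3 = 7/3
Product = (12)/-3 = -4


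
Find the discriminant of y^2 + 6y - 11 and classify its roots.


D = b^2 - 4ac = (6)^2 - 4(1)(-11) = 36 + 44 = 80
Since D > 0: two distinct irrational roots


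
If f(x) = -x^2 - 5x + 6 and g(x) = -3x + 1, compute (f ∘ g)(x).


Substitute g(x) into f:
f(g(x)) = -1*(-3x + 1)^2 + (-5)*(-3x + 1) + 6
(-3x + 1)^2 = 9x^2 - 6x + 1
Expand and combine: -9x^2 + 21x


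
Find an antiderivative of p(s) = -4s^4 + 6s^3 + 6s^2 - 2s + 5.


Reverse power rule on each term:
  ∫ -4s^4 ds = -(4/5)s^5
  ∫ 6s^3 ds = (3/2)s^4
  ∫ 6s^2 ds = 2s^3
  ∫ -2s ds = -s^2
  ∫ 5 ds = 5s
F(s) = -(4/5)s^5 + (3/2)s^4 + 2s^3 - s^2 + 5s + C


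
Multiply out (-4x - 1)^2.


Expand (-4x - 1)^2 by repeated multiplication:
= 16x^2 + 8x + 1


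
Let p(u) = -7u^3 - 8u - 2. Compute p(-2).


Using direct substitution:
  -7 * (-2)^3 = 56
  0 * (-2)^2 = 0
  -8 * (-2)^1 = 16
  constant: -2
Sum = 56 + 0 + 16 - 2 = 70


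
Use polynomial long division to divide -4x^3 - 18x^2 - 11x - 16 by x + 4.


(-4x^3 - 18x^2 - 11x - 16) / (x + 4)
Step 1: -4x^2 * (x + 4) = -4x^3 - 16x^2; subtract.
Step 2: -2x * (x + 4) = -2x^2 - 8x; subtract.
Step 3: -3 * (x + 4) = -3x - 12; subtract.
Quotient: -4x^2 - 2x - 3, Remainder: -4


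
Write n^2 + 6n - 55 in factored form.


Roots satisfy r1 + r2 = -b/a = -6 and r1*r2 = c/a = -55.
So r1 = -11, r2 = 5.
n^2 + 6n - 55 = (n - r1)(n - r2) = (n + 11)(n - 5)


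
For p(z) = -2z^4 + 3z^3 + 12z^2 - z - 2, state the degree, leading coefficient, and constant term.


Highest power of z is 4, with coefficient -2. Constant term is -2.
Degree = 4, leading coefficient = -2, constant term = -2


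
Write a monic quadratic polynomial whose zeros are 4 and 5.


p(y) = (y - 4)(y - 5)
Expand: y^2 - 9y + 20


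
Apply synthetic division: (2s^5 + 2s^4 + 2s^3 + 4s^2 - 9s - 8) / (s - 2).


Synthetic division with c = 2. Coefficients: 2, 2, 2, 4, -9, -8
Bring down 2.
  2 * 2 = 4; 4 + 2 = 6
  6 * 2 = 12; 12 + 2 = 14
  14 * 2 = 28; 28 + 4 = 32
  32 * 2 = 64; 64 - 9 = 55
  55 * 2 = 110; 110 - 8 = 102
Quotient: 2s^4 + 6s^3 + 14s^2 + 32s + 55, Remainder: 102


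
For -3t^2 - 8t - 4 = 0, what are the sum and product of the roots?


For at^2+bt+c=0: sum = -b/a, product = c/a.
a=-3, b=-8, c=-4
Sum = -(-8)/-3 = -8/3
Product = (-4)/-3 = 4/3


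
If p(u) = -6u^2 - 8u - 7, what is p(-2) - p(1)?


p(-2) = -15
p(1) = -21
p(-2) - p(1) = -15 + 21 = 6


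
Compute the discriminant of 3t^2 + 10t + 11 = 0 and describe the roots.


D = b^2 - 4ac = (10)^2 - 4(3)(11) = 100 - 132 = -32
Since D < 0: two complex conjugate roots (no real roots)


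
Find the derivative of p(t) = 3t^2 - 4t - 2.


Apply the power rule term by term:
  d/dt(3t^2) = 6t
  d/dt(-4t) = -4
  d/dt(-2) = 0
p'(t) = 6t - 4


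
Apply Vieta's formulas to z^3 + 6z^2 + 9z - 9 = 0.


Monic cubic z^3+bz^2+cz+d=0: sum=-b, pairwise sum=c, product=-d.
b=6, c=9, d=-9
r1+r2+r3 = -6
r1r2+r1r3+r2r3 = 9
r1r2r3 = 9


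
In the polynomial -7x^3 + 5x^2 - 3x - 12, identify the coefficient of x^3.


Read off the coefficient of x^3: -7


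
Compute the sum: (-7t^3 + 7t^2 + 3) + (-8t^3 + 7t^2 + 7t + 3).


Align terms by degree and add:
  -7t^3 + 7t^2 + 3
  -8t^3 + 7t^2 + 7t + 3
= -15t^3 + 14t^2 + 7t + 6


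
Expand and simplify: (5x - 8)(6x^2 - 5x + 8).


Distribute each term of the first polynomial:
  (5x)(6x^2 - 5x + 8) = 30x^3 - 25x^2 + 40x
  (-8)(6x^2 - 5x + 8) = -48x^2 + 40x - 64
Sum: 30x^3 - 73x^2 + 80x - 64


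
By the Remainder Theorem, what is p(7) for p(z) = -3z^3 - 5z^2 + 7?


By the Remainder Theorem, the remainder equals p(7):
  -3*(7)^3 = -1029
  -5*(7)^2 = -245
  0*(7)^1 = 0
  constant: 7
Sum: -1029 - 245 + 0 + 7 = -1267


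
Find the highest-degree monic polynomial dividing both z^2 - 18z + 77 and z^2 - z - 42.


Factor each:
  z^2 - 18z + 77 = (z - 7)(z - 11)
  z^2 - z - 42 = (z - 7)(z + 6)
Common monic factor: z - 7


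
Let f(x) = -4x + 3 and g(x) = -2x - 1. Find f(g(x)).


Substitute g(x) into f:
f(g(x)) = -4*(-2x - 1) + 3
Expand and combine: 8x + 7


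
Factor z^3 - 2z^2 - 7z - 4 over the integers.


Try integer roots (divisors of -4). z=4: p(4)=0.
Divide out (z - 4): quotient is z^2 + 2z + 1.
Factor the quadratic: (z + 1)(z + 1)
Result: (z - 4)(z + 1)(z + 1)


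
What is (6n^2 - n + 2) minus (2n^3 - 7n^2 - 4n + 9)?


Distribute the minus sign:
  (6n^2 - n + 2)
- (2n^3 - 7n^2 - 4n + 9)
Negate second polynomial: -2n^3 + 7n^2 + 4n - 9
Add: -2n^3 + 13n^2 + 3n - 7
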